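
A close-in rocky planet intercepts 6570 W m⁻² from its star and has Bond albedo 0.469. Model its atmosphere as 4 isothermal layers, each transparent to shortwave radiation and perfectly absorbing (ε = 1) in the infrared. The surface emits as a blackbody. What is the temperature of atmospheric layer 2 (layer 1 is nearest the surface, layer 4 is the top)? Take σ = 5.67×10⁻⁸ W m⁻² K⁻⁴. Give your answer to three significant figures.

Top-of-atmosphere balance: σT_e⁴ = S(1−α)/4 = 872.2 W m⁻² → T_e = 352.2 K.
Each opaque layer satisfies 2T_j⁴ = T_{j−1}⁴ + T_{j+1}⁴, giving T_k⁴ = (N+1−k)T_e⁴.
T_2 = (3)^(1/4)·352.2 = 463.5 K.

463 K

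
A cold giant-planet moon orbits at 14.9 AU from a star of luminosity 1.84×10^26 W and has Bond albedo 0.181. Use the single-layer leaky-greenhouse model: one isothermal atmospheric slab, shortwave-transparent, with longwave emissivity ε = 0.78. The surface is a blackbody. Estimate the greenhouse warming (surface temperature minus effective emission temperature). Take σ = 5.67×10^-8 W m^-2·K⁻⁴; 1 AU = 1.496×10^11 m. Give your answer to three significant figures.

7.51 K

Orbital distance: d = 14.9 AU = 2.229×10^12 m.
Spreading L over a sphere of radius d: S = 1.84×10^26/(4π·2.23×10^12²) = 2.947 W m^-2.
At the top of the atmosphere, σT_e⁴ = S(1−α)/4 = 0.6034 W m^-2, giving T_e = 57.12 K.
For a single slab of emissivity ε, T_s⁴ = 2T_e⁴/(2−ε); thus T_s = 57.12·(1.639)^(1/4) = 64.63 K.
Greenhouse warming: T_s − T_e = 7.513 K.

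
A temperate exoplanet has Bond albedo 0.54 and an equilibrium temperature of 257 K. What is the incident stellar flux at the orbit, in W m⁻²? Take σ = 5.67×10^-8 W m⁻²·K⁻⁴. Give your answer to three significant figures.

2150 W m⁻²

Invert the energy balance for S: S = 4σT⁴/(1−α).
σT⁴ = 5.67×10⁻⁸·(257)⁴ = 247.4 W m⁻².
S = 4·247.4/0.46 = 2151 W m⁻².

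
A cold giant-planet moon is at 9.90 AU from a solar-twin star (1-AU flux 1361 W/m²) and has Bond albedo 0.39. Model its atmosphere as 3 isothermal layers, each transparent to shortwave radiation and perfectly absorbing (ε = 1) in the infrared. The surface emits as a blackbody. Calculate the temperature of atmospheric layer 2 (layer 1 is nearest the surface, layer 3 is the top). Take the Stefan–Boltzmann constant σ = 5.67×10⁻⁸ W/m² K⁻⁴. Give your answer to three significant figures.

Flux at the orbit: S = 1361/(9.90)² = 13.89 W/m².
The effective emission temperature is T_e = [S(1−α)/(4σ)]^¼ = 78.18 K.
The net upward flux σT_e⁴ is constant between every pair of levels, so T_k⁴ = (N+1−k)T_e⁴.
With k = 2: T_2 = (3+1−2)^¼·78.18 K = 92.97 K.

93.0 kelvin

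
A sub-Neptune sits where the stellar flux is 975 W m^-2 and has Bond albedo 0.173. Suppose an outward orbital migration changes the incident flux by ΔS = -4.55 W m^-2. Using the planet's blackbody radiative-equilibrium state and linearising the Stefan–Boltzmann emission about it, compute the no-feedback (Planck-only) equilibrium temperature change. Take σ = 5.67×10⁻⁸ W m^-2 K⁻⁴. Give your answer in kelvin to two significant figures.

Unperturbed T_e = [975.0·(1−0.173)/(4σ)]^¼ = 244.2 K.
ΔF = Δ[S(1−α)]/4 = (1−0.173)·-4.55/4 = -0.9407 W m^-2.
Planck response: λ_P = 4σT_e³ = 4·5.67×10⁻⁸·(244.2)³ = 3.302 W m^-2/K.
Hence the no-feedback warming is ΔF/(4σT_e³) = -0.285 K.

-0.28 K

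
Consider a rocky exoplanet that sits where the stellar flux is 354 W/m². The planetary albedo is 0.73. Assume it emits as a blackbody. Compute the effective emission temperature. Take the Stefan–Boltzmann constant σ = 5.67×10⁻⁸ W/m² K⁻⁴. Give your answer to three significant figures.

The planet absorbs (1−α)S over its disc πR² and re-emits over 4πR², so the mean absorbed flux is (1−0.73)·354.0/4 = 23.90 W/m².
Balancing against σT⁴: T = (23.90/5.67×10⁻⁸)^(1/4) = 143.3 K.

143 kelvin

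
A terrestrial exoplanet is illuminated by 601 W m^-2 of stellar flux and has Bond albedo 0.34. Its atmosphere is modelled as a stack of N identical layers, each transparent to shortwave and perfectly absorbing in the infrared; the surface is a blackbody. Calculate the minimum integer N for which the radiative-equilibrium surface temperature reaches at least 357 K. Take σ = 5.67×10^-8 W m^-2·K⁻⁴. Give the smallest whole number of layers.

9

The effective emission temperature is T_e = [S(1−α)/(4σ)]^¼ = 204.5 K.
T_s = (N+1)^(1/4)·T_e ≥ 357 K requires N+1 ≥ (T_s/T_e)⁴ = (357/204.5)⁴ = 9.287.
So N ≥ 8.287; the smallest integer is N = 9.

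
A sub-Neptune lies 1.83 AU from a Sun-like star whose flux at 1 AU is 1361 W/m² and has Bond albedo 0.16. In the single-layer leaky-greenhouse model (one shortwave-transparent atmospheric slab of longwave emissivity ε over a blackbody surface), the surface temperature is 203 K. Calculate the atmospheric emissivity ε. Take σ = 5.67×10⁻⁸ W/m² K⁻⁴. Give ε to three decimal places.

By the inverse-square law, S = 1361/1.83² = 406.4 W/m².
TOA balance gives T_e = 197.0 K.
T_s⁴ = T_e⁴·2/(2−ε) → ε = 2 − 2(T_e/T_s)⁴ = 2 − 2·(197.0/203)⁴ = 0.2273.

0.227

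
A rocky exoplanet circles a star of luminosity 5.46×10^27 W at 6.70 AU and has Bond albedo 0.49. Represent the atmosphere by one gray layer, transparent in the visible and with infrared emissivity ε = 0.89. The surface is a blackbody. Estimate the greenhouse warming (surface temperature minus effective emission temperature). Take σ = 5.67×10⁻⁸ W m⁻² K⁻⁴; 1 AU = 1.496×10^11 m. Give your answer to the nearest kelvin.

Orbital distance: d = 6.70 AU = 1.002×10^12 m.
Flux at the orbit: S = L/(4πd²) = 5.46×10^27/(4π·(1.00×10^12)²) = 432.5 W m⁻².
At the top of the atmosphere, σT_e⁴ = S(1−α)/4 = 55.14 W m⁻², giving T_e = 176.6 K.
The surface balance (absorbed SW + ε·downward IR = σT_s⁴) with T_a⁴ = T_s⁴/2 reduces to T_s = T_e·[2/(2−ε)]^¼ = 204.6 K.
The atmosphere warms the surface by 28.00 K.

28 K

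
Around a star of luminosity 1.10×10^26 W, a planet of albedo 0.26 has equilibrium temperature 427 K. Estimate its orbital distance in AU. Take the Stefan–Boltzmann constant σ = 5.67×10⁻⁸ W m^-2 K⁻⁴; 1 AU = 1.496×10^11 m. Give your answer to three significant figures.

Required flux: S = 4σT⁴/(1−α) = 10190 W m^-2.
Then d = [L/(4πS)]^(1/2) = 2.931×10^10 m, i.e. 0.1959 AU.

0.196 AU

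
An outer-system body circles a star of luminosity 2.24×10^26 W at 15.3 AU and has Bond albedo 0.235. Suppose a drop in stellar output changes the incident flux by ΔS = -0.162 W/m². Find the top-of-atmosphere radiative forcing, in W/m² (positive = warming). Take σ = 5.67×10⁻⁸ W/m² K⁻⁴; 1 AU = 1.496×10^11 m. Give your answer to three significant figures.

-0.0310 W/m²

Orbital distance: d = 15.3 AU = 2.289×10^12 m.
Spreading L over a sphere of radius d: S = 2.24×10^26/(4π·2.29×10^12²) = 3.402 W/m².
Only a fraction (1−α) is absorbed and it's spread over 4πR², so ΔF = (1−α)ΔS/4 = -0.03098 W/m².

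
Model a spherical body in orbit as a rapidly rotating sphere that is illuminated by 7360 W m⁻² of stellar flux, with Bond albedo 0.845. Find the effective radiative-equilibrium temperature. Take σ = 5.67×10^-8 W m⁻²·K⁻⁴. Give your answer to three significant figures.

266 K

The planet absorbs (1−α)S over its disc πR² and re-emits over 4πR², so the mean absorbed flux is (1−0.845)·7360/4 = 285.2 W m⁻².
In equilibrium σT⁴ equals this, so T = 266.3 K.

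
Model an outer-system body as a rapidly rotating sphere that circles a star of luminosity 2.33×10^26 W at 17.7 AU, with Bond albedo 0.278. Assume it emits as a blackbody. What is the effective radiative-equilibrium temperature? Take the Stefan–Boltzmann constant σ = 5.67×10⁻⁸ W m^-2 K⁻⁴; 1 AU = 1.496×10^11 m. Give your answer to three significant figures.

53.9 K

d = 17.7 × 1.496×10^11 m = 2.648×10^12 m.
Spreading L over a sphere of radius d: S = 2.33×10^26/(4π·2.65×10^12²) = 2.644 W m^-2.
The planet absorbs (1−α)S over its disc πR² and re-emits over 4πR², so the mean absorbed flux is (1−0.278)·2.644/4 = 0.4773 W m^-2.
Set σT⁴ = 0.4773 → T = (0.4773/σ)^(1/4) = 53.87 K.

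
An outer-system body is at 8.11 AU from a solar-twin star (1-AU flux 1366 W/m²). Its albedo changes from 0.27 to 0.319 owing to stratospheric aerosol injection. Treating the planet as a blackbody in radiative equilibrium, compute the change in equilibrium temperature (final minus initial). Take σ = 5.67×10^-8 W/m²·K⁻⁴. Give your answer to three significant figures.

-1.56 K

Irradiance scales as 1/d², so S = 1366 W/m² × (1/8.11)² = 20.77 W/m².
Initial: T₁ = [S(1−0.27)/(4σ)]^(1/4) = 90.42 K.
After:  T₂ = [20.77·0.681/(4σ)]^(1/4) = 88.86 K.
ΔT = T₂ − T₁ = -1.557 K.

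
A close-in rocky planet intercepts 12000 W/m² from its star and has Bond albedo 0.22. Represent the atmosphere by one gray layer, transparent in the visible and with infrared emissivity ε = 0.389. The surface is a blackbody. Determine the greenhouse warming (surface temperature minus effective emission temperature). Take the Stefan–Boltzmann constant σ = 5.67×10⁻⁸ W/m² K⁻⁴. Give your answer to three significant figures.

25.0 K

The planet radiates to space at T_e = [S(1−α)/(4σ)]^(1/4) = 450.7 K.
Surface balance with a leaky layer gives σT_s⁴ = σT_e⁴·2/(2−ε), so T_s = T_e·[2/(2−0.389)]^(1/4) = 475.8 K.
The atmosphere warms the surface by 25.04 K.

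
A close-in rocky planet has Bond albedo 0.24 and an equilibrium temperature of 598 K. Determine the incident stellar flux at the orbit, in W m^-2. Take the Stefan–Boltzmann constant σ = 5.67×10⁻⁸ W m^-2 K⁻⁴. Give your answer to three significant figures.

Invert the energy balance for S: S = 4σT⁴/(1−α).
The emitted flux is σT⁴ = 7251 W m^-2.
S = 4·7251/0.76 = 38160 W m^-2.

38200 W m^-2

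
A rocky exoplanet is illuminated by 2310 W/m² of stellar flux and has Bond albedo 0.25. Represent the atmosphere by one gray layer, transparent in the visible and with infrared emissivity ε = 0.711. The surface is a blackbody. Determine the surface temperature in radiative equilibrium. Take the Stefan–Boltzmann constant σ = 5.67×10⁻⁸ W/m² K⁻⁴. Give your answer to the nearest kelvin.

330 K

Effective emission temperature (TOA balance): σT_e⁴ = S(1−α)/4 = 433.1 W/m² → T_e = 295.6 K.
The surface balance (absorbed SW + ε·downward IR = σT_s⁴) with T_a⁴ = T_s⁴/2 reduces to T_s = T_e·[2/(2−ε)]^¼ = 330.0 K.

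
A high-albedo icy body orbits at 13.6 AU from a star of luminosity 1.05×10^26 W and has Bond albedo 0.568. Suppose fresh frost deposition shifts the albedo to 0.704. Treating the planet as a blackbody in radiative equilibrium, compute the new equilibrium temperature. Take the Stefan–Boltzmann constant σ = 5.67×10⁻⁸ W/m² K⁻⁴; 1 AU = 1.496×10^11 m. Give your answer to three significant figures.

Orbital distance: d = 13.6 AU = 2.035×10^12 m.
Spreading L over a sphere of radius d: S = 1.05×10^26/(4π·2.03×10^12²) = 2.019 W/m².
With the new albedo, S(1−α₂)/4 = 0.1494 W/m², so T₂ = 40.29 K.

40.3 K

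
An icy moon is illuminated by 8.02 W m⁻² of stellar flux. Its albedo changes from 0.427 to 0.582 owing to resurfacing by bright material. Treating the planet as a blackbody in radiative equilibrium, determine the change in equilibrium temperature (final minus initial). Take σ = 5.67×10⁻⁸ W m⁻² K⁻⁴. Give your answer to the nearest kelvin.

-5 kelvin

With α = 0.427, T₁ = 67.09 K.
After:  T₂ = [8.020·0.418/(4σ)]^(1/4) = 62.01 K.
Change: 62.01 − 67.09 = -5.087 K.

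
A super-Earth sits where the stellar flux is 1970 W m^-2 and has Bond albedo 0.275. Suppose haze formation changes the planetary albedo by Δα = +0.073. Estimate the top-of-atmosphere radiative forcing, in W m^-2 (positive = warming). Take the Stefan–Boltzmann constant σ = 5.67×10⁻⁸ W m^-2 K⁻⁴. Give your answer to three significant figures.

-36.0 W m^-2

ΔF = −(S/4)Δα = −(1970/4)×(+0.073) = -35.95 W m^-2.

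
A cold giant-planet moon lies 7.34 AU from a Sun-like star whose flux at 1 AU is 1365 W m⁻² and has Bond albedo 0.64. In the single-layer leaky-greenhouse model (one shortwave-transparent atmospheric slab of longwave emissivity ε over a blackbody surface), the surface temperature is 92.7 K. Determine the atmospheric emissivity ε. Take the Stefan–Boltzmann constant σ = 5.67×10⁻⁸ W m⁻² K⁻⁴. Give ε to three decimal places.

0.911

Irradiance scales as 1/d², so S = 1365 W m⁻² × (1/7.34)² = 25.34 W m⁻².
First, T_e = [25.34·(1−0.64)/(4σ)]^(1/4) = 79.63 K.
T_s⁴ = T_e⁴·2/(2−ε) → ε = 2 − 2(T_e/T_s)⁴ = 2 − 2·(79.63/92.7)⁴ = 0.9108.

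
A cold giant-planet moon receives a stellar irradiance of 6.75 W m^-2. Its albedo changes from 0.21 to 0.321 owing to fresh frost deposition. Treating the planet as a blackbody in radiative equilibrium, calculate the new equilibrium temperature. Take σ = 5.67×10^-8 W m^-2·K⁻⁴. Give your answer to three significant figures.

T₂ = [S(1−α₂)/(4σ)]^(1/4) = [6.750·0.679/(4σ)]^(1/4) = 67.05 K.

67.0 kelvin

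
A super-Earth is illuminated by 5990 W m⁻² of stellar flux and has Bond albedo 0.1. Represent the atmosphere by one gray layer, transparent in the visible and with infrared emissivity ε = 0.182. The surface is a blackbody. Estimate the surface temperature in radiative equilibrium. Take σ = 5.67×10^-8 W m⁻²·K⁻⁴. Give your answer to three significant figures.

402 kelvin

Effective emission temperature (TOA balance): σT_e⁴ = S(1−α)/4 = 1348 W m⁻² → T_e = 392.7 K.
For a single slab of emissivity ε, T_s⁴ = 2T_e⁴/(2−ε); thus T_s = 392.7·(1.1)^(1/4) = 402.1 K.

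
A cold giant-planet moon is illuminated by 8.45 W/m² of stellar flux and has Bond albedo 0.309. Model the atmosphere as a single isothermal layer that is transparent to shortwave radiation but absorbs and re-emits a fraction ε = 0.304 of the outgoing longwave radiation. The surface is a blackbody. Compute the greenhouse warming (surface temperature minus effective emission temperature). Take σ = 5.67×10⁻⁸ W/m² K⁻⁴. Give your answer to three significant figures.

3.00 kelvin

Effective emission temperature (TOA balance): σT_e⁴ = S(1−α)/4 = 1.460 W/m² → T_e = 71.23 K.
The surface balance (absorbed SW + ε·downward IR = σT_s⁴) with T_a⁴ = T_s⁴/2 reduces to T_s = T_e·[2/(2−ε)]^¼ = 74.23 K.
Greenhouse warming: T_s − T_e = 2.997 K.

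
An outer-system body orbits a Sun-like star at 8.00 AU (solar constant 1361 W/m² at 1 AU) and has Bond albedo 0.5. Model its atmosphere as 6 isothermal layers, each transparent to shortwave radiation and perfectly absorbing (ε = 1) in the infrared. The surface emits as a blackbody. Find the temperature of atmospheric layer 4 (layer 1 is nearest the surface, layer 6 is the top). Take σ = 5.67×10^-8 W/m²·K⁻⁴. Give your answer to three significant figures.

Irradiance scales as 1/d², so S = 1361 W/m² × (1/8.00)² = 21.27 W/m².
The effective emission temperature is T_e = [S(1−α)/(4σ)]^¼ = 82.75 K.
In the N-layer model, layer k (counted from the surface) has T_k = (N+1−k)^(1/4)·T_e.
With k = 4: T_4 = (6+1−4)^¼·82.75 K = 108.9 K.

109 kelvin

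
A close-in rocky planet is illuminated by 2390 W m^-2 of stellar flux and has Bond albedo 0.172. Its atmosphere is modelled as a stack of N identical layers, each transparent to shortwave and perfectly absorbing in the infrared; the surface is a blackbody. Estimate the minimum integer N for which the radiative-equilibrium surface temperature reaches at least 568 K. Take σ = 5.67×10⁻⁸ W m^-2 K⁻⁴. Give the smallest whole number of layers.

The effective emission temperature is T_e = [S(1−α)/(4σ)]^¼ = 305.6 K.
T_s = (N+1)^(1/4)·T_e ≥ 568 K requires N+1 ≥ (T_s/T_e)⁴ = (568/305.6)⁴ = 11.929.
The minimum whole number is N = 11.

11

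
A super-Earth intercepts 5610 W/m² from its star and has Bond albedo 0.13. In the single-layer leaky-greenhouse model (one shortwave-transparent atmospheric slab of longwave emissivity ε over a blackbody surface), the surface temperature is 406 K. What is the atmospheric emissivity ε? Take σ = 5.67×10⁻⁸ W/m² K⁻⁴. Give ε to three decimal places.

0.416

Effective temperature: T_e = [S(1−α)/(4σ)]^(1/4) = 383.0 K.
T_s⁴ = T_e⁴·2/(2−ε) → ε = 2 − 2(T_e/T_s)⁴ = 2 − 2·(383.0/406)⁴ = 0.4160.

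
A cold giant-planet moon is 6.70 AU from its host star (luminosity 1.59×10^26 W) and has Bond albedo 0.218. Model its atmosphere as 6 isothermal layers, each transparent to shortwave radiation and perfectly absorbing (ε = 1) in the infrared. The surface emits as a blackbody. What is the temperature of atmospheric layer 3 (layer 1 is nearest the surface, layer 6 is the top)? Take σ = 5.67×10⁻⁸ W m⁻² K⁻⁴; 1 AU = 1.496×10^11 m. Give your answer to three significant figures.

Orbital distance: d = 6.70 AU = 1.002×10^12 m.
Flux at the orbit: S = L/(4πd²) = 1.59×10^26/(4π·(1.00×10^12)²) = 12.59 W m⁻².
The effective emission temperature is T_e = [S(1−α)/(4σ)]^¼ = 81.18 K.
The net upward flux σT_e⁴ is constant between every pair of levels, so T_k⁴ = (N+1−k)T_e⁴.
T_3 = (4)^(1/4)·81.18 = 114.8 K.

115 K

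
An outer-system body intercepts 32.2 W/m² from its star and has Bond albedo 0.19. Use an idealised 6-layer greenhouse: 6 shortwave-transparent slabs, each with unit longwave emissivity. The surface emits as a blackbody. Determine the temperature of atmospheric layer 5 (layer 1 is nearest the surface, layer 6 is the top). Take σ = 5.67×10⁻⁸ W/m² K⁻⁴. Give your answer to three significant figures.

123 K

The effective emission temperature is T_e = [S(1−α)/(4σ)]^¼ = 103.6 K.
Each opaque layer satisfies 2T_j⁴ = T_{j−1}⁴ + T_{j+1}⁴, giving T_k⁴ = (N+1−k)T_e⁴.
T_5 = (2)^(1/4)·103.6 = 123.1 K.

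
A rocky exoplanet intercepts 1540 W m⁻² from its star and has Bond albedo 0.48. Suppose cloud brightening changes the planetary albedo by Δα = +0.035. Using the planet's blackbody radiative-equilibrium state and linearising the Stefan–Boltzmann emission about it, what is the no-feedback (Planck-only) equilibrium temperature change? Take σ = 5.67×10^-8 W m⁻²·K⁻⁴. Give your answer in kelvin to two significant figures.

Reference equilibrium: T_e = [S(1−α)/(4σ)]^(1/4) = 243.8 K.
ΔF = −(S/4)Δα = −(1540/4)×(+0.035) = -13.48 W m⁻².
Planck response: λ_P = 4σT_e³ = 4·5.67×10⁻⁸·(243.8)³ = 3.285 W m⁻²/K.
So ΔT₀ = -13.48/3.285 = -4.10 K.

-4.1 K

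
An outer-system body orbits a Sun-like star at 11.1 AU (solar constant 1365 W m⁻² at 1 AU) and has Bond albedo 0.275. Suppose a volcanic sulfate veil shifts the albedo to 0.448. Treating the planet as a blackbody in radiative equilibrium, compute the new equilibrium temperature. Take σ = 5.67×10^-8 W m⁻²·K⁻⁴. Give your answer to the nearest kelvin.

Flux at the orbit: S = 1365/(11.1)² = 11.08 W m⁻².
New equilibrium: T₂ = [(1−0.448)·11.08/(4σ)]^(1/4) = 72.06 K.

72 K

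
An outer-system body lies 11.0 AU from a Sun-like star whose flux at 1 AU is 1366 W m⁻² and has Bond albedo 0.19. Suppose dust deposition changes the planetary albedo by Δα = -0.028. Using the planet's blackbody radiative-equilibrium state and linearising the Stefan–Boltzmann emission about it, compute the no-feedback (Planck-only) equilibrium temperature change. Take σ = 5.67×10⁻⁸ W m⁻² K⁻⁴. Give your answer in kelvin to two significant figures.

0.69 K

By the inverse-square law, S = 1366/11.0² = 11.29 W m⁻².
The baseline emission temperature is T_e = 79.69 K.
ΔF = −(S/4)Δα = −(11.29/4)×(-0.028) = 0.07902 W m⁻².
Linearising σT⁴ gives d(σT⁴)/dT = 4σT_e³ = 0.1148 W m⁻² per K.
ΔT₀ = ΔF/λ_P = 0.07902/0.1148 = 0.689 K.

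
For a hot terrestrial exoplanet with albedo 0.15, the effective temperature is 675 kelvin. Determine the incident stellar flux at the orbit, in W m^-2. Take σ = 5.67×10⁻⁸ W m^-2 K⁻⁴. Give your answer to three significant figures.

Invert the energy balance for S: S = 4σT⁴/(1−α).
σT⁴ = 5.67×10⁻⁸·(675)⁴ = 11770 W m^-2.
So S = 4×11770/(1−0.15) = 55390 W m^-2.

55400 W m^-2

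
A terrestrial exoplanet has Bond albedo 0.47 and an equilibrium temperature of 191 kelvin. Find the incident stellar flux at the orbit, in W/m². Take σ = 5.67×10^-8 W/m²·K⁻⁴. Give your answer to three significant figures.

Invert the energy balance for S: S = 4σT⁴/(1−α).
σT⁴ = 5.67×10⁻⁸·(191)⁴ = 75.46 W/m².
S = 4·75.46/0.53 = 569.5 W/m².

570 W/m²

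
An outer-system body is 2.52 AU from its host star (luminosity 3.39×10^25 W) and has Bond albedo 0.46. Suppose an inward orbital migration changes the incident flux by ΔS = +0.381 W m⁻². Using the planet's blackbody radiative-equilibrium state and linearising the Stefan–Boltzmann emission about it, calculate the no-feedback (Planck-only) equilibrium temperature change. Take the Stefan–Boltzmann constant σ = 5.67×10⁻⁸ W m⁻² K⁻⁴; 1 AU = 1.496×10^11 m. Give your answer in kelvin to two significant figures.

Orbital distance: d = 2.52 AU = 3.770×10^11 m.
Flux at the orbit: S = L/(4πd²) = 3.39×10^25/(4π·(3.77×10^11)²) = 18.98 W m⁻².
Reference equilibrium: T_e = [S(1−α)/(4σ)]^(1/4) = 81.99 K.
Only a fraction (1−α) is absorbed and it's spread over 4πR², so ΔF = (1−α)ΔS/4 = 0.05144 W m⁻².
Planck response: λ_P = 4σT_e³ = 4·5.67×10⁻⁸·(81.99)³ = 0.1250 W m⁻²/K.
So ΔT₀ = 0.05144/0.1250 = 0.411 K.

0.41 K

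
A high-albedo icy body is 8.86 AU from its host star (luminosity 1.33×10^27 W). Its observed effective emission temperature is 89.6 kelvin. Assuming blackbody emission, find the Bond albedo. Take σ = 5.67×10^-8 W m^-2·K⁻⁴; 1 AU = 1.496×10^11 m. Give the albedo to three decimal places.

Orbital distance: d = 8.86 AU = 1.325×10^12 m.
Spreading L over a sphere of radius d: S = 1.33×10^27/(4π·1.33×10^12²) = 60.24 W m^-2.
From σT⁴ = S(1−α)/4 we invert for α: 1−α = 4σT⁴/S.
4σT⁴ = 4·5.67×10⁻⁸·(89.6)⁴ = 14.62 W m^-2.
1−α = 14.62/60.24 = 0.2426, so α = 0.7574.

0.757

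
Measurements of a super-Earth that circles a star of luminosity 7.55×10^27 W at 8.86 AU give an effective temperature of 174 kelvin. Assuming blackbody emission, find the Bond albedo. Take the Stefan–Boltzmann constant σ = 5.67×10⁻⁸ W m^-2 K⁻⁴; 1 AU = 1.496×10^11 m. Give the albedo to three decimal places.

d = 8.86 × 1.496×10^11 m = 1.325×10^12 m.
S = L/(4πd²) = 342.0 W m^-2.
From σT⁴ = S(1−α)/4 we invert for α: 1−α = 4σT⁴/S.
σT⁴ = 51.97 W m^-2, so 4σT⁴ = 207.9 W m^-2.
1−α = 207.9/342.0 = 0.6079, so α = 0.3921.

0.392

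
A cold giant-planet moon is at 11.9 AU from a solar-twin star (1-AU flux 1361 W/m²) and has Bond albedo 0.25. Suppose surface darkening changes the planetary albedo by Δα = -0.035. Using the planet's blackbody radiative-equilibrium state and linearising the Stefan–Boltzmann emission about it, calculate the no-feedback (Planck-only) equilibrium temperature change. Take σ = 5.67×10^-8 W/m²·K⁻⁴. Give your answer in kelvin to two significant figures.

By the inverse-square law, S = 1361/11.9² = 9.611 W/m².
Unperturbed T_e = [9.611·(1−0.25)/(4σ)]^¼ = 75.08 K.
The change in absorbed flux is Δ[S(1−α)/4] = −SΔα/4 = 0.08410 W/m².
Planck response: λ_P = 4σT_e³ = 4·5.67×10⁻⁸·(75.08)³ = 0.09600 W/m²/K.
Hence the no-feedback warming is ΔF/(4σT_e³) = 0.876 K.

0.88 K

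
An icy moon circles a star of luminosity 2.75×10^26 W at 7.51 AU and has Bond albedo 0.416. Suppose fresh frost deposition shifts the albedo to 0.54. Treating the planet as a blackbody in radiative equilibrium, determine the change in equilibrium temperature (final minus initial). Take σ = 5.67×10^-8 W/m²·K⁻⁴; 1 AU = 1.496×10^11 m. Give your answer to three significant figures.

-4.73 K

d = 7.51 × 1.496×10^11 m = 1.123×10^12 m.
Spreading L over a sphere of radius d: S = 2.75×10^26/(4π·1.12×10^12²) = 17.34 W/m².
Before: T₁ = [17.34·0.584/(4σ)]^(1/4) = 81.74 K.
Final:   T₂ = [S(1−0.54)/(4σ)]^(1/4) = 77.01 K.
Change: 77.01 − 81.74 = -4.735 K.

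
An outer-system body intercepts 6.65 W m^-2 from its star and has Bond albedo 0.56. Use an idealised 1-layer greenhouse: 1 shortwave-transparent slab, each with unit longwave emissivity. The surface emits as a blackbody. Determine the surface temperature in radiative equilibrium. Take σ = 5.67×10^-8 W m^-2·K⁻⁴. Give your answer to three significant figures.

71.3 K

The effective emission temperature is T_e = [S(1−α)/(4σ)]^¼ = 59.93 K.
For an N-layer opaque stack, T_s⁴ = (N+1)T_e⁴, hence T_s = (2)^(1/4)×59.93 K = 71.27 K.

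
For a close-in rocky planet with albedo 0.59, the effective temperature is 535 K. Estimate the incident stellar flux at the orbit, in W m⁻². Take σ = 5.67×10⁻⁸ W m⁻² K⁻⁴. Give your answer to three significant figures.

Invert the energy balance for S: S = 4σT⁴/(1−α).
The emitted flux is σT⁴ = 4645 W m⁻².
S = 4·4645/0.41 = 45320 W m⁻².

45300 W m⁻²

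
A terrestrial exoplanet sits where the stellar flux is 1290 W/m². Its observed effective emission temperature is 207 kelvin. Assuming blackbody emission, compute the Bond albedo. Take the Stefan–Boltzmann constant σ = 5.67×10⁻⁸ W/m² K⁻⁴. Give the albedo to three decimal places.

From σT⁴ = S(1−α)/4 we invert for α: 1−α = 4σT⁴/S.
4σT⁴ = 4·5.67×10⁻⁸·(207)⁴ = 416.4 W/m².
1−α = 416.4/1290 = 0.3228, so α = 0.6772.

0.677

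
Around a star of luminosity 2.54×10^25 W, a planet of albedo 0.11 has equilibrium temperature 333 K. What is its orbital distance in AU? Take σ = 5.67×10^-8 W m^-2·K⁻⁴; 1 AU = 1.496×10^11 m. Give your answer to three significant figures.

0.170 AU

The flux needed for this T is 4σT⁴/(1−0.11) = 3134 W m^-2.
Then d = [L/(4πS)]^(1/2) = 2.540×10^10 m, i.e. 0.1698 AU.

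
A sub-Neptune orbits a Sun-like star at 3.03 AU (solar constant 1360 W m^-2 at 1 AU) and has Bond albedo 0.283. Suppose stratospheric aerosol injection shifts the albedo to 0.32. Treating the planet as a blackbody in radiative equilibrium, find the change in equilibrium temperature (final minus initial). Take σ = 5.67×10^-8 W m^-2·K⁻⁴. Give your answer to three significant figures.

-1.94 K

Irradiance scales as 1/d², so S = 1360 W m^-2 × (1/3.03)² = 148.1 W m^-2.
With α = 0.283, T₁ = 147.1 K.
After:  T₂ = [148.1·0.68/(4σ)]^(1/4) = 145.2 K.
Change: 145.2 − 147.1 = -1.936 K.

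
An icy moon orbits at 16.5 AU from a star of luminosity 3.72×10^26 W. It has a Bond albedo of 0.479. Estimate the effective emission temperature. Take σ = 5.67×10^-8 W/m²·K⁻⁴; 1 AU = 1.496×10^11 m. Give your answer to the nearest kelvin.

d = 16.5 × 1.496×10^11 m = 2.468×10^12 m.
Flux at the orbit: S = L/(4πd²) = 3.72×10^26/(4π·(2.47×10^12)²) = 4.858 W/m².
The planet absorbs (1−α)S over its disc πR² and re-emits over 4πR², so the mean absorbed flux is (1−0.479)·4.858/4 = 0.6328 W/m².
Set σT⁴ = 0.6328 → T = (0.6328/σ)^(1/4) = 57.80 K.

58 K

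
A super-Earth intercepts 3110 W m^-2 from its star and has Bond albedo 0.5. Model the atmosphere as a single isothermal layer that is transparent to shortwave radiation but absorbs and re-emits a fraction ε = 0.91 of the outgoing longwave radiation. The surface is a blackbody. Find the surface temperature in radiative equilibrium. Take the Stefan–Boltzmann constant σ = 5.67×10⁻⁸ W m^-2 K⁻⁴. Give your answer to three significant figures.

Effective emission temperature (TOA balance): σT_e⁴ = S(1−α)/4 = 388.8 W m^-2 → T_e = 287.8 K.
For a single slab of emissivity ε, T_s⁴ = 2T_e⁴/(2−ε); thus T_s = 287.8·(1.835)^(1/4) = 334.9 K.

335 kelvin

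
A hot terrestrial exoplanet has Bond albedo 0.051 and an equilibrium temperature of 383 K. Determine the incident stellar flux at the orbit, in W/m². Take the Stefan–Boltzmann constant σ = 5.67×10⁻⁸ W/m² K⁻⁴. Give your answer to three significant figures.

Invert the energy balance for S: S = 4σT⁴/(1−α).
σT⁴ = 5.67×10⁻⁸·(383)⁴ = 1220 W/m².
S = 4·1220/0.949 = 5142 W/m².

5140 W/m²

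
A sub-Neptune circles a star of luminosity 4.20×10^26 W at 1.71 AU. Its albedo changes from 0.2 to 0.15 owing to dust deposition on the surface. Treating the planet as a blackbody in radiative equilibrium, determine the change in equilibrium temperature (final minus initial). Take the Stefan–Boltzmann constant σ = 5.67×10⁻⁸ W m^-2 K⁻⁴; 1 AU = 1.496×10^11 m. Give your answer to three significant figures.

Orbital distance: d = 1.71 AU = 2.558×10^11 m.
Spreading L over a sphere of radius d: S = 4.20×10^26/(4π·2.56×10^11²) = 510.7 W m^-2.
Initial: T₁ = [S(1−0.2)/(4σ)]^(1/4) = 206.0 K.
With α = 0.15, T₂ = 209.2 K.
ΔT = T₂ − T₁ = 3.146 K.

3.15 K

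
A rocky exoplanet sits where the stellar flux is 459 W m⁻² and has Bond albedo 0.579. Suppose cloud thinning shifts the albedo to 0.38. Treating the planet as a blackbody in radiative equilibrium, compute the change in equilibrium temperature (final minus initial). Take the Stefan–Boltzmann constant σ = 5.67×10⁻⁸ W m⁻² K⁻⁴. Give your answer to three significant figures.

With α = 0.579, T₁ = 170.8 K.
After:  T₂ = [459.0·0.62/(4σ)]^(1/4) = 188.2 K.
Change: 188.2 − 170.8 = 17.36 K.

17.4 K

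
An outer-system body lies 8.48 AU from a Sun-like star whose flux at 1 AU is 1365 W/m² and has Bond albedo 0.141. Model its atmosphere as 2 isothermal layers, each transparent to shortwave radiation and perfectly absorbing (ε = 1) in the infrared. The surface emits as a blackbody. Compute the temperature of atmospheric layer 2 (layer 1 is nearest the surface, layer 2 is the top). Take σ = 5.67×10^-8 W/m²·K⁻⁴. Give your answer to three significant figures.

Flux at the orbit: S = 1365/(8.48)² = 18.98 W/m².
OLR = S(1−α)/4 = 4.076 W/m²; the top layer radiates at T_e = 92.08 K.
Each opaque layer satisfies 2T_j⁴ = T_{j−1}⁴ + T_{j+1}⁴, giving T_k⁴ = (N+1−k)T_e⁴.
With k = 2: T_2 = (2+1−2)^¼·92.08 K = 92.08 K.

92.1 K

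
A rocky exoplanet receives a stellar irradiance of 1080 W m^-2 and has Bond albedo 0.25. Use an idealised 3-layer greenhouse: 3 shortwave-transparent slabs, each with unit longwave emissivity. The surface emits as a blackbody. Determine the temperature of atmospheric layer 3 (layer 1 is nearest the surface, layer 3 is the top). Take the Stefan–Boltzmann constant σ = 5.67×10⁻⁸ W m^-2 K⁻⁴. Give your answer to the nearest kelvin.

244 K

OLR = S(1−α)/4 = 202.5 W m^-2; the top layer radiates at T_e = 244.5 K.
The net upward flux σT_e⁴ is constant between every pair of levels, so T_k⁴ = (N+1−k)T_e⁴.
With k = 3: T_3 = (3+1−3)^¼·244.5 K = 244.5 K.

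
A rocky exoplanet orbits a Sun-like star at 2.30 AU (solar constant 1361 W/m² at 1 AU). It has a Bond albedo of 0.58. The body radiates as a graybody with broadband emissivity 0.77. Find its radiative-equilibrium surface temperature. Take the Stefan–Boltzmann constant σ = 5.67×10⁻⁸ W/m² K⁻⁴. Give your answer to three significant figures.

Flux at the orbit: S = 1361/(2.30)² = 257.3 W/m².
Absorbed flux (global mean): S(1−α)/4 = 257.3·0.42/4 = 27.01 W/m².
Equating to εσT⁴ with ε = 0.77: T = (27.01/0.77σ)^(1/4) = 157.7 K.

158 K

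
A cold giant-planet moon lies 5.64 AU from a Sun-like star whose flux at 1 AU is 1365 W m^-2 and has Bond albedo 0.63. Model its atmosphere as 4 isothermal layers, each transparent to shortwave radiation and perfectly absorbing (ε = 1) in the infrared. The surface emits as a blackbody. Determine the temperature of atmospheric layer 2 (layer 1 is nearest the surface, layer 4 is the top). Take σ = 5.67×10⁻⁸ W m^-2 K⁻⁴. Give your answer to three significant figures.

By the inverse-square law, S = 1365/5.64² = 42.91 W m^-2.
Top-of-atmosphere balance: σT_e⁴ = S(1−α)/4 = 3.969 W m^-2 → T_e = 91.47 K.
Each opaque layer satisfies 2T_j⁴ = T_{j−1}⁴ + T_{j+1}⁴, giving T_k⁴ = (N+1−k)T_e⁴.
T_2 = (3)^(1/4)·91.47 = 120.4 K.

120 K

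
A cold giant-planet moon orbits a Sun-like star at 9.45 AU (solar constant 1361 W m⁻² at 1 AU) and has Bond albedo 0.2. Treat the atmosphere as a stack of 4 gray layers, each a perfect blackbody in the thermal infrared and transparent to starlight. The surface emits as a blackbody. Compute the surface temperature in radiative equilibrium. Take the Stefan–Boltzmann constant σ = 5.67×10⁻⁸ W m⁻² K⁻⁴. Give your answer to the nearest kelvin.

By the inverse-square law, S = 1361/9.45² = 15.24 W m⁻².
OLR = S(1−α)/4 = 3.048 W m⁻²; the top layer radiates at T_e = 85.63 K.
Layer-by-layer balance gives σT_s⁴ = (N+1)σT_e⁴, so T_s = 5^¼·85.63 = 128.0 K.

128 K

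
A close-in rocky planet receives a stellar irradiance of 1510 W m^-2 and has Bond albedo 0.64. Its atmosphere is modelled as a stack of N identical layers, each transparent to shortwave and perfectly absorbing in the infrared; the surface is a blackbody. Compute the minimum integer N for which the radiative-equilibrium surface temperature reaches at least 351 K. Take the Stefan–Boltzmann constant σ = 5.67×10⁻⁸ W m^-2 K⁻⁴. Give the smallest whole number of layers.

6

The effective emission temperature is T_e = [S(1−α)/(4σ)]^¼ = 221.3 K.
Since T_s⁴ = (N+1)T_e⁴, we need N ≥ (T_s/T_e)⁴ − 1 = 5.333.
So N ≥ 5.333; the smallest integer is N = 6.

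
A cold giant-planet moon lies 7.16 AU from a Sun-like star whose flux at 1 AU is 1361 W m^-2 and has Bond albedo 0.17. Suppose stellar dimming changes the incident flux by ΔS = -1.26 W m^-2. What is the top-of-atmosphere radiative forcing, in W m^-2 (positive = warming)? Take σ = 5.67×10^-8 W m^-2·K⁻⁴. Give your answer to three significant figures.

-0.261 W m^-2

Irradiance scales as 1/d², so S = 1361 W m^-2 × (1/7.16)² = 26.55 W m^-2.
ΔF = Δ[S(1−α)]/4 = (1−0.17)·-1.26/4 = -0.2615 W m^-2.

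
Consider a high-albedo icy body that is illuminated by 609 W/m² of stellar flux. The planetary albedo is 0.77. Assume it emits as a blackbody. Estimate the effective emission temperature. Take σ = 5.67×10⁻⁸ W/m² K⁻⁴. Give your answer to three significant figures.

158 K

The planet absorbs (1−α)S over its disc πR² and re-emits over 4πR², so the mean absorbed flux is (1−0.77)·609.0/4 = 35.02 W/m².
In equilibrium σT⁴ equals this, so T = 157.6 K.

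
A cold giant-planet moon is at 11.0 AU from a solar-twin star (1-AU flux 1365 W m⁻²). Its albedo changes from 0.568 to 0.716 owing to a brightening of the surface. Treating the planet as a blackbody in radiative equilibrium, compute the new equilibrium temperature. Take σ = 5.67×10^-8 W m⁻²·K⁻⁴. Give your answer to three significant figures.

Flux at the orbit: S = 1365/(11.0)² = 11.28 W m⁻².
New equilibrium: T₂ = [(1−0.716)·11.28/(4σ)]^(1/4) = 61.31 K.

61.3 K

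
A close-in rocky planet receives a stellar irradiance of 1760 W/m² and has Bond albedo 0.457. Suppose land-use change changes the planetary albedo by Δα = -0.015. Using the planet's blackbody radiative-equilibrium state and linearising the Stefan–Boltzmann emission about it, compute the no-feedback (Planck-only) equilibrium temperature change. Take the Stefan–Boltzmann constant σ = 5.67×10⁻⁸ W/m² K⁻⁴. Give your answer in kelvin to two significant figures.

Reference equilibrium: T_e = [S(1−α)/(4σ)]^(1/4) = 254.8 K.
TOA radiative forcing: ΔF = −S·Δα/4 = −1760·(-0.015)/4 = 6.600 W/m².
Planck response: λ_P = 4σT_e³ = 4·5.67×10⁻⁸·(254.8)³ = 3.751 W/m²/K.
ΔT₀ = ΔF/λ_P = 6.600/3.751 = 1.76 K.

1.8 kelvin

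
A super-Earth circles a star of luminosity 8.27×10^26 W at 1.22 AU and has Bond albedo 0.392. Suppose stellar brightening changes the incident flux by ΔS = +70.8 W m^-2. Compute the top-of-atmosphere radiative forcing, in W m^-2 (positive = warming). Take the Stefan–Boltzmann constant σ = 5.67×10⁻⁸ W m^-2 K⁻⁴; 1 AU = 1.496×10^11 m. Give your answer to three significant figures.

d = 1.22 × 1.496×10^11 m = 1.825×10^11 m.
S = L/(4πd²) = 1976 W m^-2.
ΔF = Δ[S(1−α)]/4 = (1−0.392)·+70.8/4 = 10.76 W m^-2.

10.8 W m^-2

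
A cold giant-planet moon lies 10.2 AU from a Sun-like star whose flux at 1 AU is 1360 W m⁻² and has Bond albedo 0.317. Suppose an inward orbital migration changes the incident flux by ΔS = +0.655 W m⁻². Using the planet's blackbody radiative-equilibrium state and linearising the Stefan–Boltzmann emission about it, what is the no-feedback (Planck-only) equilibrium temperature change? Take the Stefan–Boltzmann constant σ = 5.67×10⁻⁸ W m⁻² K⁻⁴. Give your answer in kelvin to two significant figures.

0.99 kelvin

Irradiance scales as 1/d², so S = 1360 W m⁻² × (1/10.2)² = 13.07 W m⁻².
The baseline emission temperature is T_e = 79.21 K.
Only a fraction (1−α) is absorbed and it's spread over 4πR², so ΔF = (1−α)ΔS/4 = 0.1118 W m⁻².
Planck response: λ_P = 4σT_e³ = 4·5.67×10⁻⁸·(79.21)³ = 0.1127 W m⁻²/K.
ΔT₀ = ΔF/λ_P = 0.1118/0.1127 = 0.992 K.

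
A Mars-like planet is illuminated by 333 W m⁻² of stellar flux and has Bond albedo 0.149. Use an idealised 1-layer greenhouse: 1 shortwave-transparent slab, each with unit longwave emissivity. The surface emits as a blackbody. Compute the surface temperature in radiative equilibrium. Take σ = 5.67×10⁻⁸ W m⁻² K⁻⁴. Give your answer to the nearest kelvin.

OLR = S(1−α)/4 = 70.85 W m⁻²; the top layer radiates at T_e = 188.0 K.
For an N-layer opaque stack, T_s⁴ = (N+1)T_e⁴, hence T_s = (2)^(1/4)×188.0 K = 223.6 K.

224 K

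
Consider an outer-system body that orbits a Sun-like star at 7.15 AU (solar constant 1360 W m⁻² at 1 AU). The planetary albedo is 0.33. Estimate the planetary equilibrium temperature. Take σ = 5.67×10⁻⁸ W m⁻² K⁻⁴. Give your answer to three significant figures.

94.2 kelvin

Flux at the orbit: S = 1360/(7.15)² = 26.60 W m⁻².
The planet absorbs (1−α)S over its disc πR² and re-emits over 4πR², so the mean absorbed flux is (1−0.33)·26.60/4 = 4.456 W m⁻².
In equilibrium σT⁴ equals this, so T = 94.15 K.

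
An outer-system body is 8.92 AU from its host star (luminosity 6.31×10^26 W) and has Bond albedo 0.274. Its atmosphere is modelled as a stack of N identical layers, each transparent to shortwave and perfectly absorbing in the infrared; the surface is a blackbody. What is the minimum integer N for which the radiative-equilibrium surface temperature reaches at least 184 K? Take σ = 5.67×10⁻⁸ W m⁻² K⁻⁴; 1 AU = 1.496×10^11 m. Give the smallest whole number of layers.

Orbital distance: d = 8.92 AU = 1.334×10^12 m.
Flux at the orbit: S = L/(4πd²) = 6.31×10^26/(4π·(1.33×10^12)²) = 28.20 W m⁻².
OLR = S(1−α)/4 = 5.118 W m⁻²; the top layer radiates at T_e = 97.47 K.
Need (N+1)T_e⁴ ≥ T_s⁴, i.e. N+1 ≥ (184/97.47)⁴ = 12.698.
The minimum whole number is N = 12.

12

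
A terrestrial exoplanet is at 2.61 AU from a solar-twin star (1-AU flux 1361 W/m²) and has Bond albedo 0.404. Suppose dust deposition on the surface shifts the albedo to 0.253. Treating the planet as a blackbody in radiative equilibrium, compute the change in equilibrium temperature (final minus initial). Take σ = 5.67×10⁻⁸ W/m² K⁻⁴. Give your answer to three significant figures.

8.79 K

Irradiance scales as 1/d², so S = 1361 W/m² × (1/2.61)² = 199.8 W/m².
Before: T₁ = [199.8·0.596/(4σ)]^(1/4) = 151.4 K.
With α = 0.253, T₂ = 160.2 K.
ΔT = T₂ − T₁ = 8.792 K.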